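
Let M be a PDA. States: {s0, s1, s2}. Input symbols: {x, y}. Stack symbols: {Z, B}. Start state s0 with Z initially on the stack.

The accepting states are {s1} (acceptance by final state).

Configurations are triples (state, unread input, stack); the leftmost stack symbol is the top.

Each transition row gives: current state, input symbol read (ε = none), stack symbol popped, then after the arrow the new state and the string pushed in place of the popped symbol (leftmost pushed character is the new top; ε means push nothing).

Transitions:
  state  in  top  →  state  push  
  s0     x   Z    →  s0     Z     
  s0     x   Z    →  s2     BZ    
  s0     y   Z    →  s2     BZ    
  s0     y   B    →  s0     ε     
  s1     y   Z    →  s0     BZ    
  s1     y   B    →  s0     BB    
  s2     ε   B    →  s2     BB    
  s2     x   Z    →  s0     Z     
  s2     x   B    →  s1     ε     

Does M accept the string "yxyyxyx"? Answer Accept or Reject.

Accept

One accepting computation: (s0, yxyyxyx, Z) ⊢ (s2, xyyxyx, BZ) ⊢ (s1, yyxyx, Z) ⊢ (s0, yxyx, BZ) ⊢ (s0, xyx, Z) ⊢ (s0, yx, Z) ⊢ (s2, x, BZ) ⊢ (s1, ε, Z)
All input consumed and state s1 ∈ F.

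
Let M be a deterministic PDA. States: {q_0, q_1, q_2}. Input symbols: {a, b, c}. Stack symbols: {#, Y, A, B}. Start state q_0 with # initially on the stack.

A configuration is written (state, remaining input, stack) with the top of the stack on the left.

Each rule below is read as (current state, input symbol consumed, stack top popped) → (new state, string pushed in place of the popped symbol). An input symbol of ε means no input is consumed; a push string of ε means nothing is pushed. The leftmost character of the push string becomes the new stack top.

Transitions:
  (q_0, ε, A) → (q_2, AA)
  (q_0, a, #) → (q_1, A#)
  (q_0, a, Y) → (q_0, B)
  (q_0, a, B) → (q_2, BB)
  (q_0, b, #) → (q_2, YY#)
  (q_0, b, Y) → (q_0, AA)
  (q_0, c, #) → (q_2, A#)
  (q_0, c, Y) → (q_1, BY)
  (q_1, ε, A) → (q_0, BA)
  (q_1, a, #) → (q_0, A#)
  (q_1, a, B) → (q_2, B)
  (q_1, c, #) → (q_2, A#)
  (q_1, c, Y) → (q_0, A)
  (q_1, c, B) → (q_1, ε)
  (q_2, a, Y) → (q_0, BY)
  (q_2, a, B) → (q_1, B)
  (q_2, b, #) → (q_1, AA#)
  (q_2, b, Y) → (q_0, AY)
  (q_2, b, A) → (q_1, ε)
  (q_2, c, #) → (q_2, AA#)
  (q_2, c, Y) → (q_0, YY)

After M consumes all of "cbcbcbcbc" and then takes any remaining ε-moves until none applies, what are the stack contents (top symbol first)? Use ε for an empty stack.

A#

(q_0, cbcbcbcbc, #)
  read c, top #: go to q_2, push A# → (q_2, bcbcbcbc, A#)
  read b, top A: go to q_1, push ε → (q_1, cbcbcbc, #)
  read c, top #: go to q_2, push A# → (q_2, bcbcbc, A#)
  read b, top A: go to q_1, push ε → (q_1, cbcbc, #)
  read c, top #: go to q_2, push A# → (q_2, bcbc, A#)
  read b, top A: go to q_1, push ε → (q_1, cbc, #)
  read c, top #: go to q_2, push A# → (q_2, bc, A#)
  read b, top A: go to q_1, push ε → (q_1, c, #)
  read c, top #: go to q_2, push A# → (q_2, ε, A#)
All input consumed in state q_2 with stack A#.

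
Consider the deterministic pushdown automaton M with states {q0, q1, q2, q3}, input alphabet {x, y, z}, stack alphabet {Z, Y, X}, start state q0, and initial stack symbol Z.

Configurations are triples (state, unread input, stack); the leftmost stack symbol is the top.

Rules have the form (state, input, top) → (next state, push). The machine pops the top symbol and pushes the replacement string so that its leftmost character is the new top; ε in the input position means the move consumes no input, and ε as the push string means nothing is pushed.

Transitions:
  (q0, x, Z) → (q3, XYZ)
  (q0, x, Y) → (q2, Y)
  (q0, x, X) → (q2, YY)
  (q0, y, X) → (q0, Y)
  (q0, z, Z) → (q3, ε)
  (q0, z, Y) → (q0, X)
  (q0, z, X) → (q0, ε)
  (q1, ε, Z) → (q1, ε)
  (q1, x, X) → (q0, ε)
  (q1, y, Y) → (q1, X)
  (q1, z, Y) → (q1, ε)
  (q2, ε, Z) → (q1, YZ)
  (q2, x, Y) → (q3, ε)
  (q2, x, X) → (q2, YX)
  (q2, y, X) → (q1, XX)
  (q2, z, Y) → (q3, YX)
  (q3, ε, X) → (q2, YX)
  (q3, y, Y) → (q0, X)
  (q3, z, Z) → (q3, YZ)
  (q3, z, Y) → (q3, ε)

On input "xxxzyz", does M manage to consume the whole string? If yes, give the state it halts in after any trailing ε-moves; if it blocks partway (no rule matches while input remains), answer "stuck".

q0

(q0, xxxzyz, Z)
  read x, top Z: go to q3, push XYZ → (q3, xxzyz, XYZ)
  ε-move, top X: go to q2, push YX → (q2, xxzyz, YXYZ)
  read x, top Y: go to q3, push ε → (q3, xzyz, XYZ)
  ε-move, top X: go to q2, push YX → (q2, xzyz, YXYZ)
  read x, top Y: go to q3, push ε → (q3, zyz, XYZ)
  ε-move, top X: go to q2, push YX → (q2, zyz, YXYZ)
  read z, top Y: go to q3, push YX → (q3, yz, YXXYZ)
  read y, top Y: go to q0, push X → (q0, z, XXXYZ)
  read z, top X: go to q0, push ε → (q0, ε, XXYZ)
All input consumed; M is in state q0.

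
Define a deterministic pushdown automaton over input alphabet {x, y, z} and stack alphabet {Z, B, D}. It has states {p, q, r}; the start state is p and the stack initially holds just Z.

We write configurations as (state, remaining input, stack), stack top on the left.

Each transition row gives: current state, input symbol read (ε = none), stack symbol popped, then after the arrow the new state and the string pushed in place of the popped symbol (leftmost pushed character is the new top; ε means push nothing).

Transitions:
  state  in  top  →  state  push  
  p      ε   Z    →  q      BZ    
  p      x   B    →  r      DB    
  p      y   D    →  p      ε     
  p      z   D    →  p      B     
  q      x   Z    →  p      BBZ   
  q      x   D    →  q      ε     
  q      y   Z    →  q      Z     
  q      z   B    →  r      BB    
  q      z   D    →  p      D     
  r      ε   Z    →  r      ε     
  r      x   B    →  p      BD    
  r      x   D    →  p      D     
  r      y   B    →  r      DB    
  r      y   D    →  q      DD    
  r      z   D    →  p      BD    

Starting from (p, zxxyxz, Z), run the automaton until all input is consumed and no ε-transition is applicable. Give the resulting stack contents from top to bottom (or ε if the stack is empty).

(p, zxxyxz, Z) ⊢ (q, zxxyxz, BZ) ⊢ (r, xxyxz, BBZ) ⊢ (p, xyxz, BDBZ) ⊢ (r, yxz, DBDBZ) ⊢ (q, xz, DDBDBZ) ⊢ (q, z, DBDBZ) ⊢ (p, ε, DBDBZ)
All input consumed in state p with stack DBDBZ.

DBDBZ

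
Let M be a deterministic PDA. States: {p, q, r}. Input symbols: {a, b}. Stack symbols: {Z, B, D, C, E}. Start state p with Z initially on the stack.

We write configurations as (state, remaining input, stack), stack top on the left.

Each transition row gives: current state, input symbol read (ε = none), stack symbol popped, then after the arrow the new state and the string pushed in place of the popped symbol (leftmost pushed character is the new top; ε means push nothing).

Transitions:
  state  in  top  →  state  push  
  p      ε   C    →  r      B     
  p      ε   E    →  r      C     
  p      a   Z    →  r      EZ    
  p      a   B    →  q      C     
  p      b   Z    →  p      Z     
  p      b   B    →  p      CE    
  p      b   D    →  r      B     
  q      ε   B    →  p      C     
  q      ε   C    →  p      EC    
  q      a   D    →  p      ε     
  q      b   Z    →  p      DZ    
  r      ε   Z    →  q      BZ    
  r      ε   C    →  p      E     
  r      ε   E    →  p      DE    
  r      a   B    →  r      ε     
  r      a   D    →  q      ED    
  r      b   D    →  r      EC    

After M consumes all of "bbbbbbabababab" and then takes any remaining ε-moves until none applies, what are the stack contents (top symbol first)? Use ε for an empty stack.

BEZ

(p, bbbbbbabababab, Z)
  read b, top Z: go to p, push Z → (p, bbbbbabababab, Z)
  read b, top Z: go to p, push Z → (p, bbbbabababab, Z)
  read b, top Z: go to p, push Z → (p, bbbabababab, Z)
  read b, top Z: go to p, push Z → (p, bbabababab, Z)
  read b, top Z: go to p, push Z → (p, babababab, Z)
  read b, top Z: go to p, push Z → (p, abababab, Z)
  read a, top Z: go to r, push EZ → (r, bababab, EZ)
  ε-move, top E: go to p, push DE → (p, bababab, DEZ)
  read b, top D: go to r, push B → (r, ababab, BEZ)
  read a, top B: go to r, push ε → (r, babab, EZ)
  ε-move, top E: go to p, push DE → (p, babab, DEZ)
  read b, top D: go to r, push B → (r, abab, BEZ)
  read a, top B: go to r, push ε → (r, bab, EZ)
  ε-move, top E: go to p, push DE → (p, bab, DEZ)
  read b, top D: go to r, push B → (r, ab, BEZ)
  read a, top B: go to r, push ε → (r, b, EZ)
  ε-move, top E: go to p, push DE → (p, b, DEZ)
  read b, top D: go to r, push B → (r, ε, BEZ)
All input consumed in state r with stack BEZ.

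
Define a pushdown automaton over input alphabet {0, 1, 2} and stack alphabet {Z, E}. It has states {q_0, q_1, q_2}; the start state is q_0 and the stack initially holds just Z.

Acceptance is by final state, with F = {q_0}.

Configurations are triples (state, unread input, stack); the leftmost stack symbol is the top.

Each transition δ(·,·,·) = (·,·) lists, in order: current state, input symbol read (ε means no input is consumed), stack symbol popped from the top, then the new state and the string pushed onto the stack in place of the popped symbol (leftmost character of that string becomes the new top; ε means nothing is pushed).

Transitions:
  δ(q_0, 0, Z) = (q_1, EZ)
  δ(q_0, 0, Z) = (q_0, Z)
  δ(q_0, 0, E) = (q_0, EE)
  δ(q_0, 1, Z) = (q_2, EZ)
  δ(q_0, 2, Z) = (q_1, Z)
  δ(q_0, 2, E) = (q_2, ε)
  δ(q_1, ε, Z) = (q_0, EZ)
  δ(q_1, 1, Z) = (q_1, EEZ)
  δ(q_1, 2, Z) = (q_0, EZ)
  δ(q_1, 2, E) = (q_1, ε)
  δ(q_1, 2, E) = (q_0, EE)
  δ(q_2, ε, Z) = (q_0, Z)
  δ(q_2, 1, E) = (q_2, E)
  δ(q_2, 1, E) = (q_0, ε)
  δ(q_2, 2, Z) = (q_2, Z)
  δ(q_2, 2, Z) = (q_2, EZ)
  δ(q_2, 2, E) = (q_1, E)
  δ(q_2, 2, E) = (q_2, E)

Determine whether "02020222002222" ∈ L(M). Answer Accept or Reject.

No computation consumes all input and reaches a final state.

Reject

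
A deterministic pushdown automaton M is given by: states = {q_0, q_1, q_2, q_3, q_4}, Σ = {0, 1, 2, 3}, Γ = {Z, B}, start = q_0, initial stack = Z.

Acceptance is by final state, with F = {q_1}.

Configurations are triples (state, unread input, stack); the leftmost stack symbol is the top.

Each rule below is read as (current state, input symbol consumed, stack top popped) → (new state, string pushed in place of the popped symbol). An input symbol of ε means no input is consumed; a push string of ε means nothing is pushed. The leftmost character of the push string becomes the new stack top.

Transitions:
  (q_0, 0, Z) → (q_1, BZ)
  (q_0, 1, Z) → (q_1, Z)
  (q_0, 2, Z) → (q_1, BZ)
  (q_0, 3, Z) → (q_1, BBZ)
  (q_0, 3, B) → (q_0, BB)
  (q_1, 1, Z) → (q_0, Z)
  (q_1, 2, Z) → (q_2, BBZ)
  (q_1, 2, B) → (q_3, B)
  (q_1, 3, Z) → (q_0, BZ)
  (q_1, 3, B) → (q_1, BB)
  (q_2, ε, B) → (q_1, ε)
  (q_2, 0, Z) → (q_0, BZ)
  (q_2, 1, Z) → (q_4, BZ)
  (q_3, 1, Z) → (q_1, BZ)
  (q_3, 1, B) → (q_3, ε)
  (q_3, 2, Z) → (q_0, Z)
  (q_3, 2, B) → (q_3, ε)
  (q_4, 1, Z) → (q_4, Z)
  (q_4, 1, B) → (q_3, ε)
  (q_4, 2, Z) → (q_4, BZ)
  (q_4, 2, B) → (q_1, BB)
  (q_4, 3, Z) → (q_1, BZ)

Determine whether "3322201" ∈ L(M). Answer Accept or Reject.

Reject

(q_0, 3322201, Z) ⊢ (q_1, 322201, BBZ) ⊢ (q_1, 22201, BBBZ) ⊢ (q_3, 2201, BBBZ) ⊢ (q_3, 201, BBZ) ⊢ (q_3, 01, BZ)
No transition applies at (q_3, 01, BZ); input not fully consumed.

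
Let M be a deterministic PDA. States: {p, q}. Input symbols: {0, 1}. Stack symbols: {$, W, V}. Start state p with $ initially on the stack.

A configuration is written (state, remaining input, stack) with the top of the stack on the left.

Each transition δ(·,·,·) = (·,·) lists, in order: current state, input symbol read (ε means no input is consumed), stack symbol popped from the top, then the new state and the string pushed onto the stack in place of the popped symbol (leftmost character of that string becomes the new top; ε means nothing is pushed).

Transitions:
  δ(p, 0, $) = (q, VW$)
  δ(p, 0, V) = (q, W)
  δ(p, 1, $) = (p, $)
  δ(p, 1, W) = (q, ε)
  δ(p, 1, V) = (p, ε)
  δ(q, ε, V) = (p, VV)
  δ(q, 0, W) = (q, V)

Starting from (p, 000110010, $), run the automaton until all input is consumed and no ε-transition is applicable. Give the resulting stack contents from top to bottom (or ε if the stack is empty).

WW$

(p, 000110010, $)
  read 0, top $: go to q, push VW$ → (q, 00110010, VW$)
  ε-move, top V: go to p, push VV → (p, 00110010, VVW$)
  read 0, top V: go to q, push W → (q, 0110010, WVW$)
  read 0, top W: go to q, push V → (q, 110010, VVW$)
  ε-move, top V: go to p, push VV → (p, 110010, VVVW$)
  read 1, top V: go to p, push ε → (p, 10010, VVW$)
  read 1, top V: go to p, push ε → (p, 0010, VW$)
  read 0, top V: go to q, push W → (q, 010, WW$)
  read 0, top W: go to q, push V → (q, 10, VW$)
  ε-move, top V: go to p, push VV → (p, 10, VVW$)
  read 1, top V: go to p, push ε → (p, 0, VW$)
  read 0, top V: go to q, push W → (q, ε, WW$)
All input consumed in state q with stack WW$.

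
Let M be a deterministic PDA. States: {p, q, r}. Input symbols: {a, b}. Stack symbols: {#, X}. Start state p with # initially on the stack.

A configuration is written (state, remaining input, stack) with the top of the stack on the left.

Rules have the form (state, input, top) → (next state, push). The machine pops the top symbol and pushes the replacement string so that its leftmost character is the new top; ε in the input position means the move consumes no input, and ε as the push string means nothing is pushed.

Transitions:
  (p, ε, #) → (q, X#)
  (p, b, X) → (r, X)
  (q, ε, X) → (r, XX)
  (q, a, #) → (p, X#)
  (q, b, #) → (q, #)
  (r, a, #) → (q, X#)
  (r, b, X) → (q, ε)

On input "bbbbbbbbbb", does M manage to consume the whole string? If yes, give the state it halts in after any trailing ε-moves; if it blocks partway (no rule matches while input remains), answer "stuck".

r

(p, bbbbbbbbbb, #)
  ε-move, top #: go to q, push X# → (q, bbbbbbbbbb, X#)
  ε-move, top X: go to r, push XX → (r, bbbbbbbbbb, XX#)
  read b, top X: go to q, push ε → (q, bbbbbbbbb, X#)
  ε-move, top X: go to r, push XX → (r, bbbbbbbbb, XX#)
  read b, top X: go to q, push ε → (q, bbbbbbbb, X#)
  ε-move, top X: go to r, push XX → (r, bbbbbbbb, XX#)
  read b, top X: go to q, push ε → (q, bbbbbbb, X#)
  ε-move, top X: go to r, push XX → (r, bbbbbbb, XX#)
  read b, top X: go to q, push ε → (q, bbbbbb, X#)
  ε-move, top X: go to r, push XX → (r, bbbbbb, XX#)
  read b, top X: go to q, push ε → (q, bbbbb, X#)
  ε-move, top X: go to r, push XX → (r, bbbbb, XX#)
  read b, top X: go to q, push ε → (q, bbbb, X#)
  ε-move, top X: go to r, push XX → (r, bbbb, XX#)
  read b, top X: go to q, push ε → (q, bbb, X#)
  ε-move, top X: go to r, push XX → (r, bbb, XX#)
  read b, top X: go to q, push ε → (q, bb, X#)
  ε-move, top X: go to r, push XX → (r, bb, XX#)
  read b, top X: go to q, push ε → (q, b, X#)
  ε-move, top X: go to r, push XX → (r, b, XX#)
  read b, top X: go to q, push ε → (q, ε, X#)
  ε-move, top X: go to r, push XX → (r, ε, XX#)
All input consumed; M is in state r.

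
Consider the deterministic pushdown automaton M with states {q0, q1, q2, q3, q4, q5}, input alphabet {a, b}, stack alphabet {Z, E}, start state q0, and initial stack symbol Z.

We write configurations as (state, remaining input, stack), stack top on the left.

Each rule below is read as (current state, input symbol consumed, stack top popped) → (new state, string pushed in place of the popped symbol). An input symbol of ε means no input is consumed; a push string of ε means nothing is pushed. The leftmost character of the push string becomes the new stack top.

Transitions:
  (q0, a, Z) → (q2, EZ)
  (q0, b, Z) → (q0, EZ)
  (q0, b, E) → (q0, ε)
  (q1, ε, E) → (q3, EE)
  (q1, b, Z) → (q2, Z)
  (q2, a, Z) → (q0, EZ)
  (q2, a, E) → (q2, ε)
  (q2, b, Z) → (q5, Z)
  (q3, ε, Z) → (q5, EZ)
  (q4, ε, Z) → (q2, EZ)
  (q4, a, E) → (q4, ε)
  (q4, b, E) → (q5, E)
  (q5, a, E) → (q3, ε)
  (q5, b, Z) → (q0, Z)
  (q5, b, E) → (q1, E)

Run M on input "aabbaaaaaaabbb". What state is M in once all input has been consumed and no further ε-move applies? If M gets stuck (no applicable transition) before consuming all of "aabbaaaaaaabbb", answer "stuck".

(q0, aabbaaaaaaabbb, Z)
  read a, top Z: go to q2, push EZ → (q2, abbaaaaaaabbb, EZ)
  read a, top E: go to q2, push ε → (q2, bbaaaaaaabbb, Z)
  read b, top Z: go to q5, push Z → (q5, baaaaaaabbb, Z)
  read b, top Z: go to q0, push Z → (q0, aaaaaaabbb, Z)
  read a, top Z: go to q2, push EZ → (q2, aaaaaabbb, EZ)
  read a, top E: go to q2, push ε → (q2, aaaaabbb, Z)
  read a, top Z: go to q0, push EZ → (q0, aaaabbb, EZ)
No transition for (q0, a, top E); M blocks with input aaaabbb remaining.

stuck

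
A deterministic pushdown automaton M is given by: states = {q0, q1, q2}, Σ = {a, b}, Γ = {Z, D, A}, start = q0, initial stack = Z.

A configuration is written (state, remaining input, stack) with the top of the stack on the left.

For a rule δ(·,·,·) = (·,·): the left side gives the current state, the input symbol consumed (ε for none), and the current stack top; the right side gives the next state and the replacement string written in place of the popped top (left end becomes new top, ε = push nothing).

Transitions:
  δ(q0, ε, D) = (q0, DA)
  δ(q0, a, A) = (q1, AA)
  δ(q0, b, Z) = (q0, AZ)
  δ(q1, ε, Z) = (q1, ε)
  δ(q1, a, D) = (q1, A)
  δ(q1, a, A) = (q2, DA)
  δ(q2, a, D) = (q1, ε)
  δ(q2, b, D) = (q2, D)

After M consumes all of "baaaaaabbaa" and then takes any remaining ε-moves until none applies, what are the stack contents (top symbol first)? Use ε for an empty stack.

(q0, baaaaaabbaa, Z)
  read b, top Z: go to q0, push AZ → (q0, aaaaaabbaa, AZ)
  read a, top A: go to q1, push AA → (q1, aaaaabbaa, AAZ)
  read a, top A: go to q2, push DA → (q2, aaaabbaa, DAAZ)
  read a, top D: go to q1, push ε → (q1, aaabbaa, AAZ)
  read a, top A: go to q2, push DA → (q2, aabbaa, DAAZ)
  read a, top D: go to q1, push ε → (q1, abbaa, AAZ)
  read a, top A: go to q2, push DA → (q2, bbaa, DAAZ)
  read b, top D: go to q2, push D → (q2, baa, DAAZ)
  read b, top D: go to q2, push D → (q2, aa, DAAZ)
  read a, top D: go to q1, push ε → (q1, a, AAZ)
  read a, top A: go to q2, push DA → (q2, ε, DAAZ)
All input consumed in state q2 with stack DAAZ.

DAAZ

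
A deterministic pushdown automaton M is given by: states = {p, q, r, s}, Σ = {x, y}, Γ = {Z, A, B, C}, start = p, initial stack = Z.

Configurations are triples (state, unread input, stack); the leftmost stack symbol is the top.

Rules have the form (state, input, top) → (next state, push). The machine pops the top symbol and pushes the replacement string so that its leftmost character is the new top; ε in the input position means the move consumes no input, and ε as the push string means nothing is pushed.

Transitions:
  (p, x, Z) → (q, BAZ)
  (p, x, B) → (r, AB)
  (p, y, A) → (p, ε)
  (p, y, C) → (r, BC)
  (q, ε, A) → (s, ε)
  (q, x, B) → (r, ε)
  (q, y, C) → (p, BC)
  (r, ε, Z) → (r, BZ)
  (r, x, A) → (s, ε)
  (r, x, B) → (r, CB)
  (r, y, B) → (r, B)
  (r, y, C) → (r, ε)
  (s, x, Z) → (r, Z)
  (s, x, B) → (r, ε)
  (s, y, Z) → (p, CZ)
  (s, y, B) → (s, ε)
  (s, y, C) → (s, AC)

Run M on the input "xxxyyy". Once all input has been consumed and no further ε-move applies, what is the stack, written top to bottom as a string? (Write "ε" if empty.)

(p, xxxyyy, Z) ⊢ (q, xxyyy, BAZ) ⊢ (r, xyyy, AZ) ⊢ (s, yyy, Z) ⊢ (p, yy, CZ) ⊢ (r, y, BCZ) ⊢ (r, ε, BCZ)
All input consumed in state r with stack BCZ.

BCZ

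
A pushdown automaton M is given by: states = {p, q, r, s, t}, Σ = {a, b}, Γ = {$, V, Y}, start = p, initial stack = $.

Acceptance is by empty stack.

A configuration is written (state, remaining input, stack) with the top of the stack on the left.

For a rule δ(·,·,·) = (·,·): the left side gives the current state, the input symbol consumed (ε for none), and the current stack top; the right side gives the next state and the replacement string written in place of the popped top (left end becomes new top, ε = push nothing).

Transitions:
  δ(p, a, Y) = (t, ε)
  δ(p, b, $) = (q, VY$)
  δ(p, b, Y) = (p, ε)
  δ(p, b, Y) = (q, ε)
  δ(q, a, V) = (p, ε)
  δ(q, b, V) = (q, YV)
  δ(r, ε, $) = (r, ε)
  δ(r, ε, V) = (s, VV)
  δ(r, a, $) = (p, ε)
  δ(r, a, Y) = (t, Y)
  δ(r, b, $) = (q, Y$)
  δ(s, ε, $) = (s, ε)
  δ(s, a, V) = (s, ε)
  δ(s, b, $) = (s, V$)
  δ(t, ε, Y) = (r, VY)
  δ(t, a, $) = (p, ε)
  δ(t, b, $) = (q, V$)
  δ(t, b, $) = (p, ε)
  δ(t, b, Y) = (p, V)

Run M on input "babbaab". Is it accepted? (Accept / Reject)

One accepting computation: (p, babbaab, $) ⊢ (q, abbaab, VY$) ⊢ (p, bbaab, Y$) ⊢ (p, baab, $) ⊢ (q, aab, VY$) ⊢ (p, ab, Y$) ⊢ (t, b, $) ⊢ (p, ε, ε)
All input consumed and the stack is empty.

Accept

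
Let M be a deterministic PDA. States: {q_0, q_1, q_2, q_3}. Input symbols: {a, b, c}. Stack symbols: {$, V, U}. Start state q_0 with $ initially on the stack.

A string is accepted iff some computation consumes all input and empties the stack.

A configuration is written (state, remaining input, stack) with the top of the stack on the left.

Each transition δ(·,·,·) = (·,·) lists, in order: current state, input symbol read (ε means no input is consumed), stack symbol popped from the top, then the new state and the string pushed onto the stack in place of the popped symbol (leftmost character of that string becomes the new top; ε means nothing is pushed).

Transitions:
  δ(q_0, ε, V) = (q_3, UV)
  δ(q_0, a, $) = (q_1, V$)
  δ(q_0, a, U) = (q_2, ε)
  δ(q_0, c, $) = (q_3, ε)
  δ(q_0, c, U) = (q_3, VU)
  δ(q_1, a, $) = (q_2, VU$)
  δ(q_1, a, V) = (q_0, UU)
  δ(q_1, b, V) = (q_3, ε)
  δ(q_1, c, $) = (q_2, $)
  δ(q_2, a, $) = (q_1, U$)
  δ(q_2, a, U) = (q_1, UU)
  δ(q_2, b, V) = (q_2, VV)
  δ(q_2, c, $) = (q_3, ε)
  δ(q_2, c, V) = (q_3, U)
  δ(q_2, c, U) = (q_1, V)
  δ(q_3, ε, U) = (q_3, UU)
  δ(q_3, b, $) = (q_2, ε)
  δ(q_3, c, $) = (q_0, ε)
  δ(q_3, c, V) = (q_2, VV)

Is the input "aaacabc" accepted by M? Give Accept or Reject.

(q_0, aaacabc, $) ⊢ (q_1, aacabc, V$) ⊢ (q_0, acabc, UU$) ⊢ (q_2, cabc, U$) ⊢ (q_1, abc, V$) ⊢ (q_0, bc, UU$)
No transition applies at (q_0, bc, UU$); input not fully consumed.

Reject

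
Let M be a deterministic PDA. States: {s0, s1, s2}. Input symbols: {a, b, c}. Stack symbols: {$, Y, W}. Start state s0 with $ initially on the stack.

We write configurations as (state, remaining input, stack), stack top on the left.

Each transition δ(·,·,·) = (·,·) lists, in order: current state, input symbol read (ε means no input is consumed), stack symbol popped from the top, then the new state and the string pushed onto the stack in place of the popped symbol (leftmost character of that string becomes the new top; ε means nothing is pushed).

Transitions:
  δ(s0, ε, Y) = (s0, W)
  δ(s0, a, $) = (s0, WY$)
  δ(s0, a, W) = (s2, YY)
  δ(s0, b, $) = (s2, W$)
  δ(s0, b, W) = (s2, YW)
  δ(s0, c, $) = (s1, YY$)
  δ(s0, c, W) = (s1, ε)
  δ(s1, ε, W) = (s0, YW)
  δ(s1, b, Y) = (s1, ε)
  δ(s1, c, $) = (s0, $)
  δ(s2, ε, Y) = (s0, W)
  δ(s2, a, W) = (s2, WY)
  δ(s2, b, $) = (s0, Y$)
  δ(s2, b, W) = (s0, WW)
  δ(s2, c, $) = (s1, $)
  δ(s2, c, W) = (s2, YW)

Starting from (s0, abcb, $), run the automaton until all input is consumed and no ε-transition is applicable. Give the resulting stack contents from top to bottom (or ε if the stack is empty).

(s0, abcb, $)
  read a, top $: go to s0, push WY$ → (s0, bcb, WY$)
  read b, top W: go to s2, push YW → (s2, cb, YWY$)
  ε-move, top Y: go to s0, push W → (s0, cb, WWY$)
  read c, top W: go to s1, push ε → (s1, b, WY$)
  ε-move, top W: go to s0, push YW → (s0, b, YWY$)
  ε-move, top Y: go to s0, push W → (s0, b, WWY$)
  read b, top W: go to s2, push YW → (s2, ε, YWWY$)
  ε-move, top Y: go to s0, push W → (s0, ε, WWWY$)
All input consumed in state s0 with stack WWWY$.

WWWY$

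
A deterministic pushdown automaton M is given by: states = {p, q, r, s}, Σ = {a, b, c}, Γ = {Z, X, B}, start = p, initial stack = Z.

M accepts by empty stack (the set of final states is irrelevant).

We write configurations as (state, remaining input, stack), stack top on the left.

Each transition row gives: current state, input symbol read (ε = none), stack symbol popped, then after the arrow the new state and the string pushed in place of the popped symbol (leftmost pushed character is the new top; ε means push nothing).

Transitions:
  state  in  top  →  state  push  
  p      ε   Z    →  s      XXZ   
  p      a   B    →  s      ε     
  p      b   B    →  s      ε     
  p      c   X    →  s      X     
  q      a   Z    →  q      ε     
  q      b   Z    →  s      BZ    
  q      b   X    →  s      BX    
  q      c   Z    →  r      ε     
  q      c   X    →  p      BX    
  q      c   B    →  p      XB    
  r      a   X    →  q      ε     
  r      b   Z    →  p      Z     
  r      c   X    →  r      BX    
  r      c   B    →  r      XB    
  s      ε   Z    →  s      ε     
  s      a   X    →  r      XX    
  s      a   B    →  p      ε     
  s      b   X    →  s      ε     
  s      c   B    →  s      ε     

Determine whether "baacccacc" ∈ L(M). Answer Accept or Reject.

Reject

(p, baacccacc, Z) ⊢ (s, baacccacc, XXZ) ⊢ (s, aacccacc, XZ) ⊢ (r, acccacc, XXZ) ⊢ (q, cccacc, XZ) ⊢ (p, ccacc, BXZ)
No transition applies at (p, ccacc, BXZ); input not fully consumed.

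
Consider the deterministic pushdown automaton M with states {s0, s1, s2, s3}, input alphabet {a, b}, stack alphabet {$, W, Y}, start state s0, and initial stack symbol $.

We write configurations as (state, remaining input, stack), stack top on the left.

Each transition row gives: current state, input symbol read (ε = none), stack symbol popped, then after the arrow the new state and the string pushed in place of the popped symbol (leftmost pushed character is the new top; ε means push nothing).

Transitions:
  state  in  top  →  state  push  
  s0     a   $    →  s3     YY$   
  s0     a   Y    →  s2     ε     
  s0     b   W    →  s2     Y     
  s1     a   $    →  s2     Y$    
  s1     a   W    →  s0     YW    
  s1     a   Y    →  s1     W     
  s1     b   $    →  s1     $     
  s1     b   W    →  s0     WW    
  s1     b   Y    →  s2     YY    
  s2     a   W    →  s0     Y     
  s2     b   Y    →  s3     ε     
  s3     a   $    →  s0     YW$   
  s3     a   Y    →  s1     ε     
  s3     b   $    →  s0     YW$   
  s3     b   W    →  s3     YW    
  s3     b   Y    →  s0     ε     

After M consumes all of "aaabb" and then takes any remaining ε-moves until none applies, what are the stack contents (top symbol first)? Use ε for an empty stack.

(s0, aaabb, $) ⊢ (s3, aabb, YY$) ⊢ (s1, abb, Y$) ⊢ (s1, bb, W$) ⊢ (s0, b, WW$) ⊢ (s2, ε, YW$)
All input consumed in state s2 with stack YW$.

YW$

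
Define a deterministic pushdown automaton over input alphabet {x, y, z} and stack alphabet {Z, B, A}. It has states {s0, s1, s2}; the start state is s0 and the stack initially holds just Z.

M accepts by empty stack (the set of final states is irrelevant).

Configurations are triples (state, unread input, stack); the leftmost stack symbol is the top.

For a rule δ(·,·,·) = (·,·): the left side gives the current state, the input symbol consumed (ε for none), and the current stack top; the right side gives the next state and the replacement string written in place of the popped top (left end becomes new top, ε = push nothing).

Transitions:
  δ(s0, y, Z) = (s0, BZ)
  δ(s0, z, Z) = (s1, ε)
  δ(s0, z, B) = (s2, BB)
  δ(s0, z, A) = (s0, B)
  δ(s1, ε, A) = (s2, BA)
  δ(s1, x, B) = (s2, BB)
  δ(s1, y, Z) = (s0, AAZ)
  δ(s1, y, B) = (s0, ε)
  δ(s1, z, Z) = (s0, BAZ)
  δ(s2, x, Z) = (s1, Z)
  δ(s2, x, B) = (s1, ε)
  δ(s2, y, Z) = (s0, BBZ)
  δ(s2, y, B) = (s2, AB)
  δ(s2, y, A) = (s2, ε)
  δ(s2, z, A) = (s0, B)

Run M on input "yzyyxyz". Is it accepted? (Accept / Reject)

(s0, yzyyxyz, Z)
  read y, top Z: go to s0, push BZ → (s0, zyyxyz, BZ)
  read z, top B: go to s2, push BB → (s2, yyxyz, BBZ)
  read y, top B: go to s2, push AB → (s2, yxyz, ABBZ)
  read y, top A: go to s2, push ε → (s2, xyz, BBZ)
  read x, top B: go to s1, push ε → (s1, yz, BZ)
  read y, top B: go to s0, push ε → (s0, z, Z)
  read z, top Z: go to s1, push ε → (s1, ε, ε)
All input consumed and the stack is empty.

Accept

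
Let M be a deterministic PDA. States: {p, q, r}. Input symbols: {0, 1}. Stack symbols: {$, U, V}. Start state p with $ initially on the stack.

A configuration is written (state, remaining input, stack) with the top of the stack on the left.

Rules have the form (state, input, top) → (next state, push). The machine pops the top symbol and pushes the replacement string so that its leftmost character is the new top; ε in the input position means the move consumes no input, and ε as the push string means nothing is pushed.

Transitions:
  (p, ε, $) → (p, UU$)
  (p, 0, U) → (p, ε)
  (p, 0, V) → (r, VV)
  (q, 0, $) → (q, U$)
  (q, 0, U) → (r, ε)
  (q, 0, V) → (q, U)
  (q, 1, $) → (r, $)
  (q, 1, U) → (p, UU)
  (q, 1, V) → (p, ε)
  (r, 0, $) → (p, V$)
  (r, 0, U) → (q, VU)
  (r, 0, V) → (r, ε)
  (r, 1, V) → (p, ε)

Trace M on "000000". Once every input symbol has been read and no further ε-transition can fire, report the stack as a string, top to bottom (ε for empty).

UU$

(p, 000000, $)
  ε-move, top $: go to p, push UU$ → (p, 000000, UU$)
  read 0, top U: go to p, push ε → (p, 00000, U$)
  read 0, top U: go to p, push ε → (p, 0000, $)
  ε-move, top $: go to p, push UU$ → (p, 0000, UU$)
  read 0, top U: go to p, push ε → (p, 000, U$)
  read 0, top U: go to p, push ε → (p, 00, $)
  ε-move, top $: go to p, push UU$ → (p, 00, UU$)
  read 0, top U: go to p, push ε → (p, 0, U$)
  read 0, top U: go to p, push ε → (p, ε, $)
  ε-move, top $: go to p, push UU$ → (p, ε, UU$)
All input consumed in state p with stack UU$.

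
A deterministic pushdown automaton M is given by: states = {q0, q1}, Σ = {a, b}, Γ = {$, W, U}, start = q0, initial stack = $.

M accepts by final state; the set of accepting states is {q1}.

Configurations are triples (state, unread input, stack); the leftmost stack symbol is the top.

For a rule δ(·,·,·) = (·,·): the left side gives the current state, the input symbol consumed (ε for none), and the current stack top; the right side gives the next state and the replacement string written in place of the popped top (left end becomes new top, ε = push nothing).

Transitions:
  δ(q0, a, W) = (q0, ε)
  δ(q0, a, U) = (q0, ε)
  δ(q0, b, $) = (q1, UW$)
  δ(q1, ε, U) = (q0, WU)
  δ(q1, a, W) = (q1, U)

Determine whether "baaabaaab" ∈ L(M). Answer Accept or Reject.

(q0, baaabaaab, $)
  read b, top $: go to q1, push UW$ → (q1, aaabaaab, UW$)
  ε-move, top U: go to q0, push WU → (q0, aaabaaab, WUW$)
  read a, top W: go to q0, push ε → (q0, aabaaab, UW$)
  read a, top U: go to q0, push ε → (q0, abaaab, W$)
  read a, top W: go to q0, push ε → (q0, baaab, $)
  read b, top $: go to q1, push UW$ → (q1, aaab, UW$)
  ε-move, top U: go to q0, push WU → (q0, aaab, WUW$)
  read a, top W: go to q0, push ε → (q0, aab, UW$)
  read a, top U: go to q0, push ε → (q0, ab, W$)
  read a, top W: go to q0, push ε → (q0, b, $)
  read b, top $: go to q1, push UW$ → (q1, ε, UW$)
All input consumed; state q1 ∈ F.

Accept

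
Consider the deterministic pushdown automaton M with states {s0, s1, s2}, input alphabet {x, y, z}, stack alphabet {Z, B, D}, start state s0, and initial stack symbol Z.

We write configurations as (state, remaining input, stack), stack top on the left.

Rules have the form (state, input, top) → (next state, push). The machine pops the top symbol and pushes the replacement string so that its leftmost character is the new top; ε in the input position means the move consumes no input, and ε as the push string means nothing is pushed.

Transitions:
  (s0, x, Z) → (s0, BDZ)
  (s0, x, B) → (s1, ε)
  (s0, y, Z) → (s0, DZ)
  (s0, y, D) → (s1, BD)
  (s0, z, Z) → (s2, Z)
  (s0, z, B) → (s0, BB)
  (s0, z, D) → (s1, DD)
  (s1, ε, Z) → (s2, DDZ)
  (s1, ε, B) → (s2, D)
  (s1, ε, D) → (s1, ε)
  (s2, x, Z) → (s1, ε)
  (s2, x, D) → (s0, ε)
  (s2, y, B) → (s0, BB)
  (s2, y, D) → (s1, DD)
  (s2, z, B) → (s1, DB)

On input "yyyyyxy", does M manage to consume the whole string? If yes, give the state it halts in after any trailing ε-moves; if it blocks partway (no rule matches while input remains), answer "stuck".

(s0, yyyyyxy, Z) ⊢ (s0, yyyyxy, DZ) ⊢ (s1, yyyxy, BDZ) ⊢ (s2, yyyxy, DDZ) ⊢ (s1, yyxy, DDDZ) ⊢ (s1, yyxy, DDZ) ⊢ (s1, yyxy, DZ) ⊢ (s1, yyxy, Z) ⊢ (s2, yyxy, DDZ) ⊢ (s1, yxy, DDDZ) ⊢ (s1, yxy, DDZ) ⊢ (s1, yxy, DZ) ⊢ (s1, yxy, Z) ⊢ (s2, yxy, DDZ) ⊢ (s1, xy, DDDZ) ⊢ (s1, xy, DDZ) ⊢ (s1, xy, DZ) ⊢ (s1, xy, Z) ⊢ (s2, xy, DDZ) ⊢ (s0, y, DZ) ⊢ (s1, ε, BDZ) ⊢ (s2, ε, DDZ)
All input consumed; M is in state s2.

s2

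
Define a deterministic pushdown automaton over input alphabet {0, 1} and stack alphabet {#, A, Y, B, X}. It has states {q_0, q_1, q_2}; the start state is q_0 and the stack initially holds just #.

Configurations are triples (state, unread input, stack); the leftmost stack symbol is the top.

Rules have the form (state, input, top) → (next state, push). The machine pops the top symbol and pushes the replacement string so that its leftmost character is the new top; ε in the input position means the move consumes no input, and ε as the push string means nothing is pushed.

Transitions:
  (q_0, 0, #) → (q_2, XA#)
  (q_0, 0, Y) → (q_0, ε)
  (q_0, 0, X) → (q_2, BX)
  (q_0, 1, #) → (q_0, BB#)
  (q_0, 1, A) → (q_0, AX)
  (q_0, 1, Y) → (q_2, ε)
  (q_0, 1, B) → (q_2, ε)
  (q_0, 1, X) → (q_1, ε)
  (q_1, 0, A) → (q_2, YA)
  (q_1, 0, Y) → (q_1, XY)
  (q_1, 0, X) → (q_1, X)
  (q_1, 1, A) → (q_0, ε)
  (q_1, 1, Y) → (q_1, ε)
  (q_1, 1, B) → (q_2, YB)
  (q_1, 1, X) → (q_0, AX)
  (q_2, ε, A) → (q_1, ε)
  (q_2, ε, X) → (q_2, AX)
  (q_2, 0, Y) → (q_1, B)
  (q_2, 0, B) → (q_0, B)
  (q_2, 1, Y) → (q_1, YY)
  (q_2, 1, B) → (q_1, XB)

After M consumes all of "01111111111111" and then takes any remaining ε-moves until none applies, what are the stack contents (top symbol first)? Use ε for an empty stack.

AXXXXXXXXXXXXXA#

(q_0, 01111111111111, #)
  read 0, top #: go to q_2, push XA# → (q_2, 1111111111111, XA#)
  ε-move, top X: go to q_2, push AX → (q_2, 1111111111111, AXA#)
  ε-move, top A: go to q_1, push ε → (q_1, 1111111111111, XA#)
  read 1, top X: go to q_0, push AX → (q_0, 111111111111, AXA#)
  read 1, top A: go to q_0, push AX → (q_0, 11111111111, AXXA#)
  read 1, top A: go to q_0, push AX → (q_0, 1111111111, AXXXA#)
  read 1, top A: go to q_0, push AX → (q_0, 111111111, AXXXXA#)
  read 1, top A: go to q_0, push AX → (q_0, 11111111, AXXXXXA#)
  read 1, top A: go to q_0, push AX → (q_0, 1111111, AXXXXXXA#)
  read 1, top A: go to q_0, push AX → (q_0, 111111, AXXXXXXXA#)
  read 1, top A: go to q_0, push AX → (q_0, 11111, AXXXXXXXXA#)
  read 1, top A: go to q_0, push AX → (q_0, 1111, AXXXXXXXXXA#)
  read 1, top A: go to q_0, push AX → (q_0, 111, AXXXXXXXXXXA#)
  read 1, top A: go to q_0, push AX → (q_0, 11, AXXXXXXXXXXXA#)
  read 1, top A: go to q_0, push AX → (q_0, 1, AXXXXXXXXXXXXA#)
  read 1, top A: go to q_0, push AX → (q_0, ε, AXXXXXXXXXXXXXA#)
All input consumed in state q_0 with stack AXXXXXXXXXXXXXA#.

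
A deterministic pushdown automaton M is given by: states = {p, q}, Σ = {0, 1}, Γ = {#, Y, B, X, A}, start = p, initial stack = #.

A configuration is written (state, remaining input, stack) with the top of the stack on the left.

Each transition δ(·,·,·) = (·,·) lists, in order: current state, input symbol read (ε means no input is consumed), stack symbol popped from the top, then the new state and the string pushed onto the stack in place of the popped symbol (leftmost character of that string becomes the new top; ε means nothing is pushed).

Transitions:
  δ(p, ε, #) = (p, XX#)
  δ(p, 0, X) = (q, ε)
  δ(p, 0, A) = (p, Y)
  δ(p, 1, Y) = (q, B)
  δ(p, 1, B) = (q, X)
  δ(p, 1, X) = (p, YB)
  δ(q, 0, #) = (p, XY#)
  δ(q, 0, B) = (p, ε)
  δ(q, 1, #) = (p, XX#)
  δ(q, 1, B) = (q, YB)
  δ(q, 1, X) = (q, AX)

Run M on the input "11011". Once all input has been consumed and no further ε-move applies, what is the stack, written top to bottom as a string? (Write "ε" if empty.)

AXX#

(p, 11011, #) ⊢ (p, 11011, XX#) ⊢ (p, 1011, YBX#) ⊢ (q, 011, BBX#) ⊢ (p, 11, BX#) ⊢ (q, 1, XX#) ⊢ (q, ε, AXX#)
All input consumed in state q with stack AXX#.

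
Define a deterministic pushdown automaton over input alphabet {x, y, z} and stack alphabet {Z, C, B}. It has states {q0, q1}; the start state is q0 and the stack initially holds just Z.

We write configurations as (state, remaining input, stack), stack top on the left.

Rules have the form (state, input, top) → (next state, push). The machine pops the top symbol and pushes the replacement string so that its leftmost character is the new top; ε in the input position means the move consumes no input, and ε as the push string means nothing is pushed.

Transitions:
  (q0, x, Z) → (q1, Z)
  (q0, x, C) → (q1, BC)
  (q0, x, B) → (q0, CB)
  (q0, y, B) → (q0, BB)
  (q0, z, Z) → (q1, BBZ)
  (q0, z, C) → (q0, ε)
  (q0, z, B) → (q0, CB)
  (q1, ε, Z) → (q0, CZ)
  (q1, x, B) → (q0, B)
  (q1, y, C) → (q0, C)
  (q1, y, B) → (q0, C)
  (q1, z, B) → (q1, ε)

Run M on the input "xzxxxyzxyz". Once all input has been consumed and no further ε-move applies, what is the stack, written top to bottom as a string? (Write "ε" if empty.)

(q0, xzxxxyzxyz, Z) ⊢ (q1, zxxxyzxyz, Z) ⊢ (q0, zxxxyzxyz, CZ) ⊢ (q0, xxxyzxyz, Z) ⊢ (q1, xxyzxyz, Z) ⊢ (q0, xxyzxyz, CZ) ⊢ (q1, xyzxyz, BCZ) ⊢ (q0, yzxyz, BCZ) ⊢ (q0, zxyz, BBCZ) ⊢ (q0, xyz, CBBCZ) ⊢ (q1, yz, BCBBCZ) ⊢ (q0, z, CCBBCZ) ⊢ (q0, ε, CBBCZ)
All input consumed in state q0 with stack CBBCZ.

CBBCZ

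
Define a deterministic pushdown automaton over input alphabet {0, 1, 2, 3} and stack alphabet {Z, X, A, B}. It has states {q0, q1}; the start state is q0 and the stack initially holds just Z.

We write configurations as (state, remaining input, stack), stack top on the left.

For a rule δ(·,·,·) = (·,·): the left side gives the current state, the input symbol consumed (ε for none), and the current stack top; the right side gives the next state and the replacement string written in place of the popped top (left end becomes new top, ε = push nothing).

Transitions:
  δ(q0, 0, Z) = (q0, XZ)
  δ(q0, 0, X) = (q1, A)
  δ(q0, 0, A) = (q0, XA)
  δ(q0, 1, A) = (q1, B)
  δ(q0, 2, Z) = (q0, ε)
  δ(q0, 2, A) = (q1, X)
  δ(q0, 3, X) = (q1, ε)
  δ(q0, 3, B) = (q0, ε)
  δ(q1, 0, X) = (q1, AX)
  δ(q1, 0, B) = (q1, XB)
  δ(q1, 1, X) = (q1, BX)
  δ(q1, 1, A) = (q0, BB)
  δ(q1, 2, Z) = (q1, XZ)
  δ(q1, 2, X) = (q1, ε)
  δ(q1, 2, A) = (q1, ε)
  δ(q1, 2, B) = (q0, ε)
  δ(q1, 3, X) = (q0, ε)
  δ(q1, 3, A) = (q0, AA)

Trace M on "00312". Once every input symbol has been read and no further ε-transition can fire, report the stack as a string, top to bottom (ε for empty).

(q0, 00312, Z) ⊢ (q0, 0312, XZ) ⊢ (q1, 312, AZ) ⊢ (q0, 12, AAZ) ⊢ (q1, 2, BAZ) ⊢ (q0, ε, AZ)
All input consumed in state q0 with stack AZ.

AZ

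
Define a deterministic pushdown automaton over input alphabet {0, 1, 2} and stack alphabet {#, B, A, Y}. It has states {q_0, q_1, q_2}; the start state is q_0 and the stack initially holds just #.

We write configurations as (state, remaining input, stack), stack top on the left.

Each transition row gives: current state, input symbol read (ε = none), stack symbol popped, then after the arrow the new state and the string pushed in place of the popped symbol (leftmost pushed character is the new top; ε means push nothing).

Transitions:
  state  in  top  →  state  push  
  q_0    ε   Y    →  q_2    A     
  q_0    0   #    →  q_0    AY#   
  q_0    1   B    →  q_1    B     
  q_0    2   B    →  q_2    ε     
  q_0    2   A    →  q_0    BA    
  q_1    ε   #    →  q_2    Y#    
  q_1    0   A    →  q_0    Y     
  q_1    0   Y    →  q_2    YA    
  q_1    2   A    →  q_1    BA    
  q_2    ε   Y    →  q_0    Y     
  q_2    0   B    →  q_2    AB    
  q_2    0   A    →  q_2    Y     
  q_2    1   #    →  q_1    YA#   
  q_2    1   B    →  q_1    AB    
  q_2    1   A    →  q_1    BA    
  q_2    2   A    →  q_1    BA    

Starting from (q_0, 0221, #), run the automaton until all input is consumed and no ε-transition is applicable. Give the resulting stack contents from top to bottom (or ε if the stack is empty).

(q_0, 0221, #)
  read 0, top #: go to q_0, push AY# → (q_0, 221, AY#)
  read 2, top A: go to q_0, push BA → (q_0, 21, BAY#)
  read 2, top B: go to q_2, push ε → (q_2, 1, AY#)
  read 1, top A: go to q_1, push BA → (q_1, ε, BAY#)
All input consumed in state q_1 with stack BAY#.

BAY#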